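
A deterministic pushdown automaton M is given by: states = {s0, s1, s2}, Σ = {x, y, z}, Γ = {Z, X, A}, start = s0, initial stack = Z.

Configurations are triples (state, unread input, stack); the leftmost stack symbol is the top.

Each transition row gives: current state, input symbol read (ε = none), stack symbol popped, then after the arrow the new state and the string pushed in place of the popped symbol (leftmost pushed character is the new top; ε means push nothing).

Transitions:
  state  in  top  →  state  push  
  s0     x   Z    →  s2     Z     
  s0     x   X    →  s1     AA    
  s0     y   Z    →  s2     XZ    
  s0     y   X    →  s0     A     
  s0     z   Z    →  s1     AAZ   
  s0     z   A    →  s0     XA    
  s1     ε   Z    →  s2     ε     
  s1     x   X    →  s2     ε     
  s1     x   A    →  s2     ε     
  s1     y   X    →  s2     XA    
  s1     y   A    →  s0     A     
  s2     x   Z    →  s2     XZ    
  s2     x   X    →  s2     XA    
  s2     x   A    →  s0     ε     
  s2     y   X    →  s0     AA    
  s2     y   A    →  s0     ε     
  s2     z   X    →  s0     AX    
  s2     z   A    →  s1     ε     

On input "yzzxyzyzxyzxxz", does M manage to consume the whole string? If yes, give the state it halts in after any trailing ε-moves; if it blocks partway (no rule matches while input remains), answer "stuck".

(s0, yzzxyzyzxyzxxz, Z)
  read y, top Z: go to s2, push XZ → (s2, zzxyzyzxyzxxz, XZ)
  read z, top X: go to s0, push AX → (s0, zxyzyzxyzxxz, AXZ)
  read z, top A: go to s0, push XA → (s0, xyzyzxyzxxz, XAXZ)
  read x, top X: go to s1, push AA → (s1, yzyzxyzxxz, AAAXZ)
  read y, top A: go to s0, push A → (s0, zyzxyzxxz, AAAXZ)
  read z, top A: go to s0, push XA → (s0, yzxyzxxz, XAAAXZ)
  read y, top X: go to s0, push A → (s0, zxyzxxz, AAAAXZ)
  read z, top A: go to s0, push XA → (s0, xyzxxz, XAAAAXZ)
  read x, top X: go to s1, push AA → (s1, yzxxz, AAAAAAXZ)
  read y, top A: go to s0, push A → (s0, zxxz, AAAAAAXZ)
  read z, top A: go to s0, push XA → (s0, xxz, XAAAAAAXZ)
  read x, top X: go to s1, push AA → (s1, xz, AAAAAAAAXZ)
  read x, top A: go to s2, push ε → (s2, z, AAAAAAAXZ)
  read z, top A: go to s1, push ε → (s1, ε, AAAAAAXZ)
All input consumed; M is in state s1.

s1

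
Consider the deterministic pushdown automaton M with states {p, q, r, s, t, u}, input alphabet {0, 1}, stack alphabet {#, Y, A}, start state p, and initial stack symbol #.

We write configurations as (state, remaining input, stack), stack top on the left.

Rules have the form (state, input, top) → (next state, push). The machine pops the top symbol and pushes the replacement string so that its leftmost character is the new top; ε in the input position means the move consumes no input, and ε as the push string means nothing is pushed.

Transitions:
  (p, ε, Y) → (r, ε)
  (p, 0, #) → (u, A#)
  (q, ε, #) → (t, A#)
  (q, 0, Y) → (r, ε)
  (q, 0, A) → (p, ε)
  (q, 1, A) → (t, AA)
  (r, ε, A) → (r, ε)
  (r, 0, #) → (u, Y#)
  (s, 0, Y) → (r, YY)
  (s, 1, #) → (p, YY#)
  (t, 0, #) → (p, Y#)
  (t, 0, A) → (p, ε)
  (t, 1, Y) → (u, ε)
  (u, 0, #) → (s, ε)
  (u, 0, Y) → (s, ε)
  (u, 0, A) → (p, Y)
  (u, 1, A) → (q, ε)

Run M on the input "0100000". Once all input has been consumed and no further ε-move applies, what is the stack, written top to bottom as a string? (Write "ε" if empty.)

(p, 0100000, #)
  read 0, top #: go to u, push A# → (u, 100000, A#)
  read 1, top A: go to q, push ε → (q, 00000, #)
  ε-move, top #: go to t, push A# → (t, 00000, A#)
  read 0, top A: go to p, push ε → (p, 0000, #)
  read 0, top #: go to u, push A# → (u, 000, A#)
  read 0, top A: go to p, push Y → (p, 00, Y#)
  ε-move, top Y: go to r, push ε → (r, 00, #)
  read 0, top #: go to u, push Y# → (u, 0, Y#)
  read 0, top Y: go to s, push ε → (s, ε, #)
All input consumed in state s with stack #.

#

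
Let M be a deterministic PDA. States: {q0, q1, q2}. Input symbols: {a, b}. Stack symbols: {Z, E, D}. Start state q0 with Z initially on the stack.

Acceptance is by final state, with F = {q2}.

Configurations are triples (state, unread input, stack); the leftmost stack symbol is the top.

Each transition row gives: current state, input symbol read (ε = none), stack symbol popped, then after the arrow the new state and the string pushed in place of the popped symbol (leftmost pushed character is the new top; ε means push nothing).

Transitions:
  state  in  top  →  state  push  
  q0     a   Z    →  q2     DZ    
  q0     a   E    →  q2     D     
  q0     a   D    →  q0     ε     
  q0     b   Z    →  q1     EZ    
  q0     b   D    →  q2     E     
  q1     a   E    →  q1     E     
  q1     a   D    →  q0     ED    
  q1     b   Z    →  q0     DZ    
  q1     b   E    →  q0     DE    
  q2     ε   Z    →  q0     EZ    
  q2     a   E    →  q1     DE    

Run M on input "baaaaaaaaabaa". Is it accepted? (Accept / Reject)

(q0, baaaaaaaaabaa, Z)
  read b, top Z: go to q1, push EZ → (q1, aaaaaaaaabaa, EZ)
  read a, top E: go to q1, push E → (q1, aaaaaaaabaa, EZ)
  read a, top E: go to q1, push E → (q1, aaaaaaabaa, EZ)
  read a, top E: go to q1, push E → (q1, aaaaaabaa, EZ)
  read a, top E: go to q1, push E → (q1, aaaaabaa, EZ)
  read a, top E: go to q1, push E → (q1, aaaabaa, EZ)
  read a, top E: go to q1, push E → (q1, aaabaa, EZ)
  read a, top E: go to q1, push E → (q1, aabaa, EZ)
  read a, top E: go to q1, push E → (q1, abaa, EZ)
  read a, top E: go to q1, push E → (q1, baa, EZ)
  read b, top E: go to q0, push DE → (q0, aa, DEZ)
  read a, top D: go to q0, push ε → (q0, a, EZ)
  read a, top E: go to q2, push D → (q2, ε, DZ)
All input consumed; state q2 ∈ F.

Accept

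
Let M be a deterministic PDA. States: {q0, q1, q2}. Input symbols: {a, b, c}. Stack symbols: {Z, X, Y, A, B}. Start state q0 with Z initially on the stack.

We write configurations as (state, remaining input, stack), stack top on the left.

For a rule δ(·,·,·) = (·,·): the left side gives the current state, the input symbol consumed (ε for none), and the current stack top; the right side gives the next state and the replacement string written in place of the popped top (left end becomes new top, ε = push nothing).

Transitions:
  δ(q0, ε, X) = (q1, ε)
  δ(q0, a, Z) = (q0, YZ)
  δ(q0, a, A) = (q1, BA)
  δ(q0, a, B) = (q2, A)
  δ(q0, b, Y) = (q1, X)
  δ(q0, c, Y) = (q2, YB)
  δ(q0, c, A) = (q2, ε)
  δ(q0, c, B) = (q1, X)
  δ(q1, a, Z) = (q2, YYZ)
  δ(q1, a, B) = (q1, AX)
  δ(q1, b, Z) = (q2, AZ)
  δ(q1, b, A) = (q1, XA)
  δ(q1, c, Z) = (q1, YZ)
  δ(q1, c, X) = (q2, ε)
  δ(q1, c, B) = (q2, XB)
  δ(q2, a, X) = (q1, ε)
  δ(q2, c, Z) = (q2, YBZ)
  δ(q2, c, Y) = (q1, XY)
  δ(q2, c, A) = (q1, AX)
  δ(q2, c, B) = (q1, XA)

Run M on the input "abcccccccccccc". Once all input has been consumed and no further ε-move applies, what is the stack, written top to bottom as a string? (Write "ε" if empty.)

(q0, abcccccccccccc, Z)
  read a, top Z: go to q0, push YZ → (q0, bcccccccccccc, YZ)
  read b, top Y: go to q1, push X → (q1, cccccccccccc, XZ)
  read c, top X: go to q2, push ε → (q2, ccccccccccc, Z)
  read c, top Z: go to q2, push YBZ → (q2, cccccccccc, YBZ)
  read c, top Y: go to q1, push XY → (q1, ccccccccc, XYBZ)
  read c, top X: go to q2, push ε → (q2, cccccccc, YBZ)
  read c, top Y: go to q1, push XY → (q1, ccccccc, XYBZ)
  read c, top X: go to q2, push ε → (q2, cccccc, YBZ)
  read c, top Y: go to q1, push XY → (q1, ccccc, XYBZ)
  read c, top X: go to q2, push ε → (q2, cccc, YBZ)
  read c, top Y: go to q1, push XY → (q1, ccc, XYBZ)
  read c, top X: go to q2, push ε → (q2, cc, YBZ)
  read c, top Y: go to q1, push XY → (q1, c, XYBZ)
  read c, top X: go to q2, push ε → (q2, ε, YBZ)
All input consumed in state q2 with stack YBZ.

YBZ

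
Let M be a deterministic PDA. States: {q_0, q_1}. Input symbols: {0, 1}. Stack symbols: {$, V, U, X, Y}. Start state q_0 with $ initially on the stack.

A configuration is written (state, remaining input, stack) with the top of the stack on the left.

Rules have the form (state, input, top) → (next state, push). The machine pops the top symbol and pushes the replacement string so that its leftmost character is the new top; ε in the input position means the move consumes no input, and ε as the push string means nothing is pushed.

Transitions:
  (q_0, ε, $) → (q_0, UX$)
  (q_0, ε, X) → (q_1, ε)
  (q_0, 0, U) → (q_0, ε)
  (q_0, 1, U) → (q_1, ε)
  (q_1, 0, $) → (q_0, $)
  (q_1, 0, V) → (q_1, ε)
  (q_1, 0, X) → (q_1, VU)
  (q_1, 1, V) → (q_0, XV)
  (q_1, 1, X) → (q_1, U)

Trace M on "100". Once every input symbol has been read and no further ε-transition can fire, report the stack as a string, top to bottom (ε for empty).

(q_0, 100, $)
  ε-move, top $: go to q_0, push UX$ → (q_0, 100, UX$)
  read 1, top U: go to q_1, push ε → (q_1, 00, X$)
  read 0, top X: go to q_1, push VU → (q_1, 0, VU$)
  read 0, top V: go to q_1, push ε → (q_1, ε, U$)
All input consumed in state q_1 with stack U$.

U$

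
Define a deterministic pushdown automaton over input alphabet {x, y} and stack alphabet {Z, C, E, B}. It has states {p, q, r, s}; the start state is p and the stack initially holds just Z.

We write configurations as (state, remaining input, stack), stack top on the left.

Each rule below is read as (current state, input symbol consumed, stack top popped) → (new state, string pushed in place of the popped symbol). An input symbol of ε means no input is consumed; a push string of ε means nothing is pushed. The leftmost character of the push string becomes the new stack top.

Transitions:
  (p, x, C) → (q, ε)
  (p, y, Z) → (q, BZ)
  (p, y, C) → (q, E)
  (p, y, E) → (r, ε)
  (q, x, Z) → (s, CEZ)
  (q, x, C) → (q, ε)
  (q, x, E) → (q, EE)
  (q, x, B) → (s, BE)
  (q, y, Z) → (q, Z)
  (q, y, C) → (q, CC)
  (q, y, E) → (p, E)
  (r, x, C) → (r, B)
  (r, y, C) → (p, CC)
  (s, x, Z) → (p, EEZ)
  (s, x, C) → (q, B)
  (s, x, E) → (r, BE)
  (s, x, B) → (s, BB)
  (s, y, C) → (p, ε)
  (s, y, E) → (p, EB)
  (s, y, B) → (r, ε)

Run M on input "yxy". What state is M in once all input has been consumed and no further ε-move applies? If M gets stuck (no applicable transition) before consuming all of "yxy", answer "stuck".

(p, yxy, Z) ⊢ (q, xy, BZ) ⊢ (s, y, BEZ) ⊢ (r, ε, EZ)
All input consumed; M is in state r.

r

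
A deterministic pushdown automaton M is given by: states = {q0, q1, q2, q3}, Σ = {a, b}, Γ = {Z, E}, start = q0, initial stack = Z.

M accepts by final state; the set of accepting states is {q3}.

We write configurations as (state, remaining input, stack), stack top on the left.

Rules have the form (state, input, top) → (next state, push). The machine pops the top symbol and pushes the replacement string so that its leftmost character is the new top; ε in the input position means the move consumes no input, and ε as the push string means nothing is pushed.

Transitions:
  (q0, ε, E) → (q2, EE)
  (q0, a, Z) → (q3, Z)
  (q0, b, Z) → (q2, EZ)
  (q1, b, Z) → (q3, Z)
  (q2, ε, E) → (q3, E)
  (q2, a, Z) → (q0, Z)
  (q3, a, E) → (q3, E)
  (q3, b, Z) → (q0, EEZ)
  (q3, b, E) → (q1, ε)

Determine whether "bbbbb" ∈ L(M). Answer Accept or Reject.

(q0, bbbbb, Z) ⊢ (q2, bbbb, EZ) ⊢ (q3, bbbb, EZ) ⊢ (q1, bbb, Z) ⊢ (q3, bb, Z) ⊢ (q0, b, EEZ) ⊢ (q2, b, EEEZ) ⊢ (q3, b, EEEZ) ⊢ (q1, ε, EEZ)
All input consumed; state q1 ∉ F and no further ε-move applies.

Reject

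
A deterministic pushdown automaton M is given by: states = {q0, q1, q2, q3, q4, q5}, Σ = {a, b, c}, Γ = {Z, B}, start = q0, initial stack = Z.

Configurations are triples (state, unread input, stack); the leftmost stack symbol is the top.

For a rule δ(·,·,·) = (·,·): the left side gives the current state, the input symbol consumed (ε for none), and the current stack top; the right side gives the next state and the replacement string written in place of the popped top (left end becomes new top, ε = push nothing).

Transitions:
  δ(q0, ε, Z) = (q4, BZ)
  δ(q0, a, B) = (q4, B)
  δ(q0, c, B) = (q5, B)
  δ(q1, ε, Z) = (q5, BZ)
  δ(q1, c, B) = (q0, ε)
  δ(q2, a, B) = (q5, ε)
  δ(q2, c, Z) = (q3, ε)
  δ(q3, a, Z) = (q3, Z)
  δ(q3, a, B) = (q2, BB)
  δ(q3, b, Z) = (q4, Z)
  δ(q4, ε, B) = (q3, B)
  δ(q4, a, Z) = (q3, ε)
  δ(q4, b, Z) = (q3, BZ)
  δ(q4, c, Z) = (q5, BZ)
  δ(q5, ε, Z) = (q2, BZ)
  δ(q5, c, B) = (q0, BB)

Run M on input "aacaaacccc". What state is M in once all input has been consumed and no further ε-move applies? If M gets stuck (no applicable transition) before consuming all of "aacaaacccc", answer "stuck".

(q0, aacaaacccc, Z)
  ε-move, top Z: go to q4, push BZ → (q4, aacaaacccc, BZ)
  ε-move, top B: go to q3, push B → (q3, aacaaacccc, BZ)
  read a, top B: go to q2, push BB → (q2, acaaacccc, BBZ)
  read a, top B: go to q5, push ε → (q5, caaacccc, BZ)
  read c, top B: go to q0, push BB → (q0, aaacccc, BBZ)
  read a, top B: go to q4, push B → (q4, aacccc, BBZ)
  ε-move, top B: go to q3, push B → (q3, aacccc, BBZ)
  read a, top B: go to q2, push BB → (q2, acccc, BBBZ)
  read a, top B: go to q5, push ε → (q5, cccc, BBZ)
  read c, top B: go to q0, push BB → (q0, ccc, BBBZ)
  read c, top B: go to q5, push B → (q5, cc, BBBZ)
  read c, top B: go to q0, push BB → (q0, c, BBBBZ)
  read c, top B: go to q5, push B → (q5, ε, BBBBZ)
All input consumed; M is in state q5.

q5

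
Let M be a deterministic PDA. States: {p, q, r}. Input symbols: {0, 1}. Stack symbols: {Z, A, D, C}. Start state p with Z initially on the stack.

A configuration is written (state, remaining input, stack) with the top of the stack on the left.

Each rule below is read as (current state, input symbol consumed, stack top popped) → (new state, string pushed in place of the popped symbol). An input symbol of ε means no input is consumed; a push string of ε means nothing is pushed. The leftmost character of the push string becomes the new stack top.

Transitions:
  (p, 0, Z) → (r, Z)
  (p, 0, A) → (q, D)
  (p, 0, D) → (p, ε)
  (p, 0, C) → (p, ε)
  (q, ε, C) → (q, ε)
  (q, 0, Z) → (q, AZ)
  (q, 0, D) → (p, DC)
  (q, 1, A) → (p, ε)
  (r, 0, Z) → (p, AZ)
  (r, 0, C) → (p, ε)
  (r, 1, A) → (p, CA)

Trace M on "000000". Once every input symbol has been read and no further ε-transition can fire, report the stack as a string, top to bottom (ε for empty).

Z

(p, 000000, Z)
  read 0, top Z: go to r, push Z → (r, 00000, Z)
  read 0, top Z: go to p, push AZ → (p, 0000, AZ)
  read 0, top A: go to q, push D → (q, 000, DZ)
  read 0, top D: go to p, push DC → (p, 00, DCZ)
  read 0, top D: go to p, push ε → (p, 0, CZ)
  read 0, top C: go to p, push ε → (p, ε, Z)
All input consumed in state p with stack Z.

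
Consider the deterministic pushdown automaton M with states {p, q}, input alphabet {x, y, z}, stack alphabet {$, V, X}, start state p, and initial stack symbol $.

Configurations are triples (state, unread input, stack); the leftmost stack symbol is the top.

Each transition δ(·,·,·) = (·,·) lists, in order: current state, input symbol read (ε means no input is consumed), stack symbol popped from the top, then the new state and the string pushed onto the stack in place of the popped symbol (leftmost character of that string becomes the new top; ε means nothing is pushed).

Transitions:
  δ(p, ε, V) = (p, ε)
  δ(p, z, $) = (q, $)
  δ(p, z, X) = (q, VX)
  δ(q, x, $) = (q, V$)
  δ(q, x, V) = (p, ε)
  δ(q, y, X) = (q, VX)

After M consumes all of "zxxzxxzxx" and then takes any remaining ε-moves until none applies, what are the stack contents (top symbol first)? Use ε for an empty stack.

(p, zxxzxxzxx, $) ⊢ (q, xxzxxzxx, $) ⊢ (q, xzxxzxx, V$) ⊢ (p, zxxzxx, $) ⊢ (q, xxzxx, $) ⊢ (q, xzxx, V$) ⊢ (p, zxx, $) ⊢ (q, xx, $) ⊢ (q, x, V$) ⊢ (p, ε, $)
All input consumed in state p with stack $.

$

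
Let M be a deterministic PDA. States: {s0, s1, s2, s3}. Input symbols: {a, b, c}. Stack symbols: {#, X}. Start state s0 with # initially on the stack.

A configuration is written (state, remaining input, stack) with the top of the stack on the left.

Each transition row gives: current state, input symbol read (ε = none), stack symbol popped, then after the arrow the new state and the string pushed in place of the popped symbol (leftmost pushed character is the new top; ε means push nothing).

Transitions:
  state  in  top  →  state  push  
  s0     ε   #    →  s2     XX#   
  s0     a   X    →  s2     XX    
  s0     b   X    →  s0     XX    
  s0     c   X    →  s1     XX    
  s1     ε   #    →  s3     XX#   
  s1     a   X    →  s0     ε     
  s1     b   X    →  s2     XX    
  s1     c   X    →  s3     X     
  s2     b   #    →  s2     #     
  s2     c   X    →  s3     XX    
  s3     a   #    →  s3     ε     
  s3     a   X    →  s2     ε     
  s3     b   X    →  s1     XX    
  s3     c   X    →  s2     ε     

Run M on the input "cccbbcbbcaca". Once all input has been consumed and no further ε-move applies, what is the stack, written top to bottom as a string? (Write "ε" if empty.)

(s0, cccbbcbbcaca, #)
  ε-move, top #: go to s2, push XX# → (s2, cccbbcbbcaca, XX#)
  read c, top X: go to s3, push XX → (s3, ccbbcbbcaca, XXX#)
  read c, top X: go to s2, push ε → (s2, cbbcbbcaca, XX#)
  read c, top X: go to s3, push XX → (s3, bbcbbcaca, XXX#)
  read b, top X: go to s1, push XX → (s1, bcbbcaca, XXXX#)
  read b, top X: go to s2, push XX → (s2, cbbcaca, XXXXX#)
  read c, top X: go to s3, push XX → (s3, bbcaca, XXXXXX#)
  read b, top X: go to s1, push XX → (s1, bcaca, XXXXXXX#)
  read b, top X: go to s2, push XX → (s2, caca, XXXXXXXX#)
  read c, top X: go to s3, push XX → (s3, aca, XXXXXXXXX#)
  read a, top X: go to s2, push ε → (s2, ca, XXXXXXXX#)
  read c, top X: go to s3, push XX → (s3, a, XXXXXXXXX#)
  read a, top X: go to s2, push ε → (s2, ε, XXXXXXXX#)
All input consumed in state s2 with stack XXXXXXXX#.

XXXXXXXX#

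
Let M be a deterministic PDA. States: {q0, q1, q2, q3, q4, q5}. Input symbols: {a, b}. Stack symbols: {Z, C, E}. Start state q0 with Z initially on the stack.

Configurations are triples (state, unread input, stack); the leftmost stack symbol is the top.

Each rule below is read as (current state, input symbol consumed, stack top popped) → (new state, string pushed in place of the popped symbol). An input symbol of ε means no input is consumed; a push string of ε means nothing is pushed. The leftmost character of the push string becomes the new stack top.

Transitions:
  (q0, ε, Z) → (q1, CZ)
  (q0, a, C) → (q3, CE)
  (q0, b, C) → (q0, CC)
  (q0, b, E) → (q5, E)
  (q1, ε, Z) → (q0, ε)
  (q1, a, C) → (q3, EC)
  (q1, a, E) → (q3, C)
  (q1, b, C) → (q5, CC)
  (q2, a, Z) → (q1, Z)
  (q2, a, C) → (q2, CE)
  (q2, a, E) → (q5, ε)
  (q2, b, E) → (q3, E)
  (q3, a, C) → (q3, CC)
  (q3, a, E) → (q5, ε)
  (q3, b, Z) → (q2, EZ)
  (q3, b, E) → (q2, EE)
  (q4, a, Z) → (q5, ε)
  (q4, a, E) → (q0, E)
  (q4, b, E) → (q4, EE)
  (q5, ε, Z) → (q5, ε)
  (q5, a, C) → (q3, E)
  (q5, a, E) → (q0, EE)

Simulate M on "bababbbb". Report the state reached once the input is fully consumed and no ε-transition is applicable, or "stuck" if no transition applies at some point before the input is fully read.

stuck

(q0, bababbbb, Z)
  ε-move, top Z: go to q1, push CZ → (q1, bababbbb, CZ)
  read b, top C: go to q5, push CC → (q5, ababbbb, CCZ)
  read a, top C: go to q3, push E → (q3, babbbb, ECZ)
  read b, top E: go to q2, push EE → (q2, abbbb, EECZ)
  read a, top E: go to q5, push ε → (q5, bbbb, ECZ)
No transition for (q5, b, top E); M blocks with input bbbb remaining.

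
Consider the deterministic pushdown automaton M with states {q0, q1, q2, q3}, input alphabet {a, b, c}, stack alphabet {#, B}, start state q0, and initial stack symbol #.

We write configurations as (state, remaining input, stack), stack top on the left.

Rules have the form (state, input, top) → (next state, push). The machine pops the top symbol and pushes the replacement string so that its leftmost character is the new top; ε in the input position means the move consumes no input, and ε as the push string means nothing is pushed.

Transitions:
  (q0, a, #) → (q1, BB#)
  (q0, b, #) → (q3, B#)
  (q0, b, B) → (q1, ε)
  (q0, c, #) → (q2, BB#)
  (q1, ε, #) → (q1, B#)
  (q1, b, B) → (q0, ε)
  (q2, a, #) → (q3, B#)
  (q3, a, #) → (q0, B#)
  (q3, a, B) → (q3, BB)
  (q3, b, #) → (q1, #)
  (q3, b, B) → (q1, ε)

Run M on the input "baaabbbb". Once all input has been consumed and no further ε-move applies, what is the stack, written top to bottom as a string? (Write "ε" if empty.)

#

(q0, baaabbbb, #) ⊢ (q3, aaabbbb, B#) ⊢ (q3, aabbbb, BB#) ⊢ (q3, abbbb, BBB#) ⊢ (q3, bbbb, BBBB#) ⊢ (q1, bbb, BBB#) ⊢ (q0, bb, BB#) ⊢ (q1, b, B#) ⊢ (q0, ε, #)
All input consumed in state q0 with stack #.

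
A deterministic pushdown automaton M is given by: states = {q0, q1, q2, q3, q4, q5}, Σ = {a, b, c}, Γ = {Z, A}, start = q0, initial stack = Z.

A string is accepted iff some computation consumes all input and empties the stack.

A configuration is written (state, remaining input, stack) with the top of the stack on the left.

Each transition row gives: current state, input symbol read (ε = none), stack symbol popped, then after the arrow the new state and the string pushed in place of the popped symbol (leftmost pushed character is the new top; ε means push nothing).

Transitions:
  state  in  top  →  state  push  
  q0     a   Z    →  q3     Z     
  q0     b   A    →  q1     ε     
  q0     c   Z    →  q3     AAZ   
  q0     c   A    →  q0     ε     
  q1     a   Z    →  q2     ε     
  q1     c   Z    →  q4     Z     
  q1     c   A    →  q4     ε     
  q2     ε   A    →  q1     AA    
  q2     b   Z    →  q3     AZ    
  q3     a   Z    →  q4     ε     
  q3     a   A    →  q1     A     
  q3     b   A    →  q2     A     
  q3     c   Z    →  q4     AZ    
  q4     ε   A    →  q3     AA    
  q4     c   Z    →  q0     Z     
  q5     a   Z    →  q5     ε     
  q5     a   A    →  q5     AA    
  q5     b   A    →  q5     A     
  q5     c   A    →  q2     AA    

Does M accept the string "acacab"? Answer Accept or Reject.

Reject

(q0, acacab, Z)
  read a, top Z: go to q3, push Z → (q3, cacab, Z)
  read c, top Z: go to q4, push AZ → (q4, acab, AZ)
  ε-move, top A: go to q3, push AA → (q3, acab, AAZ)
  read a, top A: go to q1, push A → (q1, cab, AAZ)
  read c, top A: go to q4, push ε → (q4, ab, AZ)
  ε-move, top A: go to q3, push AA → (q3, ab, AAZ)
  read a, top A: go to q1, push A → (q1, b, AAZ)
No transition applies at (q1, b, AAZ); input not fully consumed.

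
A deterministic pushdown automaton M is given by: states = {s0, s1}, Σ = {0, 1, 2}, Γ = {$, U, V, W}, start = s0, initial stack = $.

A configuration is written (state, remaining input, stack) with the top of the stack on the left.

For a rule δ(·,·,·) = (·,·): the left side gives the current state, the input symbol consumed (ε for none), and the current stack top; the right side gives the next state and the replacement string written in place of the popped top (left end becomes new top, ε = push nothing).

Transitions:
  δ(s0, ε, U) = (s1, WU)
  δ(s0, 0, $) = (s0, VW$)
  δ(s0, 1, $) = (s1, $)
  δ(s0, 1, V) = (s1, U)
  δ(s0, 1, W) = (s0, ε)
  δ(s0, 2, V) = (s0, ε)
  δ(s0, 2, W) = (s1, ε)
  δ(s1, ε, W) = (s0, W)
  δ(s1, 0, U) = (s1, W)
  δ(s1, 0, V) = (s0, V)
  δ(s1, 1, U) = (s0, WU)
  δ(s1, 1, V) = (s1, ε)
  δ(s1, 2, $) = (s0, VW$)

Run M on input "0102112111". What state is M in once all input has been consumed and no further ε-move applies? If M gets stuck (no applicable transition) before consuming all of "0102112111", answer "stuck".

(s0, 0102112111, $)
  read 0, top $: go to s0, push VW$ → (s0, 102112111, VW$)
  read 1, top V: go to s1, push U → (s1, 02112111, UW$)
  read 0, top U: go to s1, push W → (s1, 2112111, WW$)
  ε-move, top W: go to s0, push W → (s0, 2112111, WW$)
  read 2, top W: go to s1, push ε → (s1, 112111, W$)
  ε-move, top W: go to s0, push W → (s0, 112111, W$)
  read 1, top W: go to s0, push ε → (s0, 12111, $)
  read 1, top $: go to s1, push $ → (s1, 2111, $)
  read 2, top $: go to s0, push VW$ → (s0, 111, VW$)
  read 1, top V: go to s1, push U → (s1, 11, UW$)
  read 1, top U: go to s0, push WU → (s0, 1, WUW$)
  read 1, top W: go to s0, push ε → (s0, ε, UW$)
  ε-move, top U: go to s1, push WU → (s1, ε, WUW$)
  ε-move, top W: go to s0, push W → (s0, ε, WUW$)
All input consumed; M is in state s0.

s0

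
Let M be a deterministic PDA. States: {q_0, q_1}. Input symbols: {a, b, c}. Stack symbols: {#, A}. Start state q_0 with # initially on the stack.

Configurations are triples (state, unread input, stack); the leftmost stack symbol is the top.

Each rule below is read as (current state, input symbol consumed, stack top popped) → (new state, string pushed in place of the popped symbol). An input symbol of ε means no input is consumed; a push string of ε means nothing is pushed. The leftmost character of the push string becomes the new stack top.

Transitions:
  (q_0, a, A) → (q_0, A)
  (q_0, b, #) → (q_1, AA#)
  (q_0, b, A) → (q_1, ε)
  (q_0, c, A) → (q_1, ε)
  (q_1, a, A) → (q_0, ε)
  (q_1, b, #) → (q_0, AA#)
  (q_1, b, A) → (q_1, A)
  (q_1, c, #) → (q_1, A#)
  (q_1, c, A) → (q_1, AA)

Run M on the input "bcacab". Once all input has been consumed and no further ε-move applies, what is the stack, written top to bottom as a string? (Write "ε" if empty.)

AA#

(q_0, bcacab, #)
  read b, top #: go to q_1, push AA# → (q_1, cacab, AA#)
  read c, top A: go to q_1, push AA → (q_1, acab, AAA#)
  read a, top A: go to q_0, push ε → (q_0, cab, AA#)
  read c, top A: go to q_1, push ε → (q_1, ab, A#)
  read a, top A: go to q_0, push ε → (q_0, b, #)
  read b, top #: go to q_1, push AA# → (q_1, ε, AA#)
All input consumed in state q_1 with stack AA#.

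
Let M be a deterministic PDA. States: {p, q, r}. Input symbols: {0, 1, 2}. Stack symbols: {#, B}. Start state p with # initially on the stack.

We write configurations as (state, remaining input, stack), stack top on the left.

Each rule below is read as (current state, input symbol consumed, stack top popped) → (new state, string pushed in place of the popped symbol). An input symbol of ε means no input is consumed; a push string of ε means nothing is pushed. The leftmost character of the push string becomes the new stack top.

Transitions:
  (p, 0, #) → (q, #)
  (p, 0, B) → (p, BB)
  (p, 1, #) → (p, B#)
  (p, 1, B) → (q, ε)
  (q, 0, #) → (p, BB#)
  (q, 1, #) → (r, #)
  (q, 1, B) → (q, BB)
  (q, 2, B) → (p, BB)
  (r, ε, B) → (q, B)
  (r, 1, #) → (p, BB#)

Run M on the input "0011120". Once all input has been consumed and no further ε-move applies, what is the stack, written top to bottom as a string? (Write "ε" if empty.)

(p, 0011120, #)
  read 0, top #: go to q, push # → (q, 011120, #)
  read 0, top #: go to p, push BB# → (p, 11120, BB#)
  read 1, top B: go to q, push ε → (q, 1120, B#)
  read 1, top B: go to q, push BB → (q, 120, BB#)
  read 1, top B: go to q, push BB → (q, 20, BBB#)
  read 2, top B: go to p, push BB → (p, 0, BBBB#)
  read 0, top B: go to p, push BB → (p, ε, BBBBB#)
All input consumed in state p with stack BBBBB#.

BBBBB#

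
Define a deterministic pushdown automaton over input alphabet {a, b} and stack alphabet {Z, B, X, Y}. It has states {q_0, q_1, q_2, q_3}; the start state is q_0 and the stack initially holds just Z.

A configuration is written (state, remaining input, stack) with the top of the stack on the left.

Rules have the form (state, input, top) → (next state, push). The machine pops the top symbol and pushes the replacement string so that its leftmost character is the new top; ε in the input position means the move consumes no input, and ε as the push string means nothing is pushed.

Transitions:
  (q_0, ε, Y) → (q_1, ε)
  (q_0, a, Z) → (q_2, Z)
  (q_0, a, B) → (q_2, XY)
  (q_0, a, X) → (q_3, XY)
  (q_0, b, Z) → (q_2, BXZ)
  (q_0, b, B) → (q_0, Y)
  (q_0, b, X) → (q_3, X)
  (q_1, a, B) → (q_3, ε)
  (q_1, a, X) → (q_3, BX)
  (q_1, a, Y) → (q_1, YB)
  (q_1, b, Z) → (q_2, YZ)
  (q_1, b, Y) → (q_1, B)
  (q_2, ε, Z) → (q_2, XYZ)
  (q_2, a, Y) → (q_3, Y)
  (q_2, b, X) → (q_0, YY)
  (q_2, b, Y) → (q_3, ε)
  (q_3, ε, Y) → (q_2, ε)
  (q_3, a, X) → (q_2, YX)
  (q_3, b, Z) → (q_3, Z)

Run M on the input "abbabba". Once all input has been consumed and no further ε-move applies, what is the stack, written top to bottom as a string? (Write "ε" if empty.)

XYZ

(q_0, abbabba, Z)
  read a, top Z: go to q_2, push Z → (q_2, bbabba, Z)
  ε-move, top Z: go to q_2, push XYZ → (q_2, bbabba, XYZ)
  read b, top X: go to q_0, push YY → (q_0, babba, YYYZ)
  ε-move, top Y: go to q_1, push ε → (q_1, babba, YYZ)
  read b, top Y: go to q_1, push B → (q_1, abba, BYZ)
  read a, top B: go to q_3, push ε → (q_3, bba, YZ)
  ε-move, top Y: go to q_2, push ε → (q_2, bba, Z)
  ε-move, top Z: go to q_2, push XYZ → (q_2, bba, XYZ)
  read b, top X: go to q_0, push YY → (q_0, ba, YYYZ)
  ε-move, top Y: go to q_1, push ε → (q_1, ba, YYZ)
  read b, top Y: go to q_1, push B → (q_1, a, BYZ)
  read a, top B: go to q_3, push ε → (q_3, ε, YZ)
  ε-move, top Y: go to q_2, push ε → (q_2, ε, Z)
  ε-move, top Z: go to q_2, push XYZ → (q_2, ε, XYZ)
All input consumed in state q_2 with stack XYZ.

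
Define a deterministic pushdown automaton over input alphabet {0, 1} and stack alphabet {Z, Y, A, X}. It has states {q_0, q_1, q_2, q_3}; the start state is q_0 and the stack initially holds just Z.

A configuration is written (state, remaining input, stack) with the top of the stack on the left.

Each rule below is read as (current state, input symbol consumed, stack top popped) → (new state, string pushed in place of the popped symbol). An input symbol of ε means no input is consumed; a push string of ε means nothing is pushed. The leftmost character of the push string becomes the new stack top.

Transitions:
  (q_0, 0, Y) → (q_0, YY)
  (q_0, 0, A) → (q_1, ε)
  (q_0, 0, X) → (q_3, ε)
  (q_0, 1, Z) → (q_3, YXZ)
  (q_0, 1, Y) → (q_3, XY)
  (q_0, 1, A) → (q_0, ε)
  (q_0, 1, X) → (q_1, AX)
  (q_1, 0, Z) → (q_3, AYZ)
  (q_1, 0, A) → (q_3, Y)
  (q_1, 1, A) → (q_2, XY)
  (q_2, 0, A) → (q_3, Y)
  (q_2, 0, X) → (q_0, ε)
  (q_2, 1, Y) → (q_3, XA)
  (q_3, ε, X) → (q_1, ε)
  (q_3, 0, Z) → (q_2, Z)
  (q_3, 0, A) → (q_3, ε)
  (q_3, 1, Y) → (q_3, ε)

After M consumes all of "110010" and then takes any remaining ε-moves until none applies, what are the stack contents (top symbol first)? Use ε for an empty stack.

Z

(q_0, 110010, Z)
  read 1, top Z: go to q_3, push YXZ → (q_3, 10010, YXZ)
  read 1, top Y: go to q_3, push ε → (q_3, 0010, XZ)
  ε-move, top X: go to q_1, push ε → (q_1, 0010, Z)
  read 0, top Z: go to q_3, push AYZ → (q_3, 010, AYZ)
  read 0, top A: go to q_3, push ε → (q_3, 10, YZ)
  read 1, top Y: go to q_3, push ε → (q_3, 0, Z)
  read 0, top Z: go to q_2, push Z → (q_2, ε, Z)
All input consumed in state q_2 with stack Z.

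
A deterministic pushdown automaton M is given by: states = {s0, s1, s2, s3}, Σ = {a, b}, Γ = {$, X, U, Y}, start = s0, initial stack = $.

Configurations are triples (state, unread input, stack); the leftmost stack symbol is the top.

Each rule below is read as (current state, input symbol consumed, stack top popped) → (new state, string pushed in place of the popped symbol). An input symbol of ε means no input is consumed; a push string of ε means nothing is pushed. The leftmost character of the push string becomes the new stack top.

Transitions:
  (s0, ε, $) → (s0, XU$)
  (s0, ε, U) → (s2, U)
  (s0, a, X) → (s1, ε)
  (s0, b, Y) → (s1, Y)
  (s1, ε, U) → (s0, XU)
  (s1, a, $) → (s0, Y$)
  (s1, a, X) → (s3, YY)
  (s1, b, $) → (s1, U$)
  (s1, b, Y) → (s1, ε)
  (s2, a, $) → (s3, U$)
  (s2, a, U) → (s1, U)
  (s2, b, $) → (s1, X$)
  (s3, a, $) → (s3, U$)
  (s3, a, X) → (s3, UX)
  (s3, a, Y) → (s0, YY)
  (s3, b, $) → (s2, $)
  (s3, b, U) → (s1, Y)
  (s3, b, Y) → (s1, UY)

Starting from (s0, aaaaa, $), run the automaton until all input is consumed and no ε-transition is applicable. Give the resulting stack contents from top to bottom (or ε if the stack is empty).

(s0, aaaaa, $) ⊢ (s0, aaaaa, XU$) ⊢ (s1, aaaa, U$) ⊢ (s0, aaaa, XU$) ⊢ (s1, aaa, U$) ⊢ (s0, aaa, XU$) ⊢ (s1, aa, U$) ⊢ (s0, aa, XU$) ⊢ (s1, a, U$) ⊢ (s0, a, XU$) ⊢ (s1, ε, U$) ⊢ (s0, ε, XU$)
All input consumed in state s0 with stack XU$.

XU$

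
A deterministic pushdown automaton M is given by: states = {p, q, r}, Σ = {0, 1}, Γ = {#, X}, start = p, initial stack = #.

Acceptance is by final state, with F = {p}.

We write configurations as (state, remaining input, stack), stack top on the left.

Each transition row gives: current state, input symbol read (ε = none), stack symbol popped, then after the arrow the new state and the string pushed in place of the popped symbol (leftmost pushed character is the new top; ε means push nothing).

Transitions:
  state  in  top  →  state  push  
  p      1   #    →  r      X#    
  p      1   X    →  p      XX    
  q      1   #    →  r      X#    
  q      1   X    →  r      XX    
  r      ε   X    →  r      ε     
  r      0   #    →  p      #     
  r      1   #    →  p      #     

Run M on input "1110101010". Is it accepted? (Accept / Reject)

(p, 1110101010, #)
  read 1, top #: go to r, push X# → (r, 110101010, X#)
  ε-move, top X: go to r, push ε → (r, 110101010, #)
  read 1, top #: go to p, push # → (p, 10101010, #)
  read 1, top #: go to r, push X# → (r, 0101010, X#)
  ε-move, top X: go to r, push ε → (r, 0101010, #)
  read 0, top #: go to p, push # → (p, 101010, #)
  read 1, top #: go to r, push X# → (r, 01010, X#)
  ε-move, top X: go to r, push ε → (r, 01010, #)
  read 0, top #: go to p, push # → (p, 1010, #)
  read 1, top #: go to r, push X# → (r, 010, X#)
  ε-move, top X: go to r, push ε → (r, 010, #)
  read 0, top #: go to p, push # → (p, 10, #)
  read 1, top #: go to r, push X# → (r, 0, X#)
  ε-move, top X: go to r, push ε → (r, 0, #)
  read 0, top #: go to p, push # → (p, ε, #)
All input consumed; state p ∈ F.

Accept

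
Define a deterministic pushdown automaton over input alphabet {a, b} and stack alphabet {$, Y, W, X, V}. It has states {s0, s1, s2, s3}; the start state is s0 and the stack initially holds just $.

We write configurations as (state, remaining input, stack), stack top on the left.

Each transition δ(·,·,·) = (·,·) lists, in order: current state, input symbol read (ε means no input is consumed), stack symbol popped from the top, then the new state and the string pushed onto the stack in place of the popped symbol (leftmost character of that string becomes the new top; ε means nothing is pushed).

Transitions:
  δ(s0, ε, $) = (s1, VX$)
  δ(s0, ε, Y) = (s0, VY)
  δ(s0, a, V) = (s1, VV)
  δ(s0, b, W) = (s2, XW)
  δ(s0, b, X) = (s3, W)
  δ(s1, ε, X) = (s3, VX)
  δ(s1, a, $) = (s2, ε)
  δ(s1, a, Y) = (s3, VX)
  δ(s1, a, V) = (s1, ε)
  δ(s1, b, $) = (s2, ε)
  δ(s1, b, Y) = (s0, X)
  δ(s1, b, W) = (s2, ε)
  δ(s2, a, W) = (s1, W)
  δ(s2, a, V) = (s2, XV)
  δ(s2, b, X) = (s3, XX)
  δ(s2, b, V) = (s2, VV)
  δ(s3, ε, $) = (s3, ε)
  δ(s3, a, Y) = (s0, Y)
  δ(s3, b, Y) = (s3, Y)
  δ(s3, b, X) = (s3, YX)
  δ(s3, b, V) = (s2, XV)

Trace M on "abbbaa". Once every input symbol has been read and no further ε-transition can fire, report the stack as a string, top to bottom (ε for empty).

(s0, abbbaa, $)
  ε-move, top $: go to s1, push VX$ → (s1, abbbaa, VX$)
  read a, top V: go to s1, push ε → (s1, bbbaa, X$)
  ε-move, top X: go to s3, push VX → (s3, bbbaa, VX$)
  read b, top V: go to s2, push XV → (s2, bbaa, XVX$)
  read b, top X: go to s3, push XX → (s3, baa, XXVX$)
  read b, top X: go to s3, push YX → (s3, aa, YXXVX$)
  read a, top Y: go to s0, push Y → (s0, a, YXXVX$)
  ε-move, top Y: go to s0, push VY → (s0, a, VYXXVX$)
  read a, top V: go to s1, push VV → (s1, ε, VVYXXVX$)
All input consumed in state s1 with stack VVYXXVX$.

VVYXXVX$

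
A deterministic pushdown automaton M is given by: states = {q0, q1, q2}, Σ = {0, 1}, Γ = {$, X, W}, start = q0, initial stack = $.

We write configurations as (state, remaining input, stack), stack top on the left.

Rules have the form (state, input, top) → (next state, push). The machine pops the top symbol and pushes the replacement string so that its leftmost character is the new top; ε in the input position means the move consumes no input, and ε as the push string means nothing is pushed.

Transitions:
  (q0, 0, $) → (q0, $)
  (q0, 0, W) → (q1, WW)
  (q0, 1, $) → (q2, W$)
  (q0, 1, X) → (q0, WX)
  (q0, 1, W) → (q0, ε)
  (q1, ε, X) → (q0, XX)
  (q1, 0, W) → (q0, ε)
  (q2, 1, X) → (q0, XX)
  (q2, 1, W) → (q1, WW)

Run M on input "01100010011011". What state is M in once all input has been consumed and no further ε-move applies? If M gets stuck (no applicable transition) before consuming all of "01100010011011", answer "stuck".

q2

(q0, 01100010011011, $)
  read 0, top $: go to q0, push $ → (q0, 1100010011011, $)
  read 1, top $: go to q2, push W$ → (q2, 100010011011, W$)
  read 1, top W: go to q1, push WW → (q1, 00010011011, WW$)
  read 0, top W: go to q0, push ε → (q0, 0010011011, W$)
  read 0, top W: go to q1, push WW → (q1, 010011011, WW$)
  read 0, top W: go to q0, push ε → (q0, 10011011, W$)
  read 1, top W: go to q0, push ε → (q0, 0011011, $)
  read 0, top $: go to q0, push $ → (q0, 011011, $)
  read 0, top $: go to q0, push $ → (q0, 11011, $)
  read 1, top $: go to q2, push W$ → (q2, 1011, W$)
  read 1, top W: go to q1, push WW → (q1, 011, WW$)
  read 0, top W: go to q0, push ε → (q0, 11, W$)
  read 1, top W: go to q0, push ε → (q0, 1, $)
  read 1, top $: go to q2, push W$ → (q2, ε, W$)
All input consumed; M is in state q2.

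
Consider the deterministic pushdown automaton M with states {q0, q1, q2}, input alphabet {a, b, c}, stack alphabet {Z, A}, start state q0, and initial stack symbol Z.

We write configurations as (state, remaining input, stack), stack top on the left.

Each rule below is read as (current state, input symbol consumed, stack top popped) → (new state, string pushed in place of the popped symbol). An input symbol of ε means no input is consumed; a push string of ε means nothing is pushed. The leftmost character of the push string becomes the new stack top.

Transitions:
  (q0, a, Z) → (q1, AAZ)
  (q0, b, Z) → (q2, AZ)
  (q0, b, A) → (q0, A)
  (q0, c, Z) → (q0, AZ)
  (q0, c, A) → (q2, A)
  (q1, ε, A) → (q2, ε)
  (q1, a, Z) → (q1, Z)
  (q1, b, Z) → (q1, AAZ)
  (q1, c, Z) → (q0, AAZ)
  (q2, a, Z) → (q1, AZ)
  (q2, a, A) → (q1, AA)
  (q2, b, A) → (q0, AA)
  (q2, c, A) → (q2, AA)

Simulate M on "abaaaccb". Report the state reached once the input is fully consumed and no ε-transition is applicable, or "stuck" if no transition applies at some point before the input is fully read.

(q0, abaaaccb, Z) ⊢ (q1, baaaccb, AAZ) ⊢ (q2, baaaccb, AZ) ⊢ (q0, aaaccb, AAZ)
No transition for (q0, a, top A); M blocks with input aaaccb remaining.

stuck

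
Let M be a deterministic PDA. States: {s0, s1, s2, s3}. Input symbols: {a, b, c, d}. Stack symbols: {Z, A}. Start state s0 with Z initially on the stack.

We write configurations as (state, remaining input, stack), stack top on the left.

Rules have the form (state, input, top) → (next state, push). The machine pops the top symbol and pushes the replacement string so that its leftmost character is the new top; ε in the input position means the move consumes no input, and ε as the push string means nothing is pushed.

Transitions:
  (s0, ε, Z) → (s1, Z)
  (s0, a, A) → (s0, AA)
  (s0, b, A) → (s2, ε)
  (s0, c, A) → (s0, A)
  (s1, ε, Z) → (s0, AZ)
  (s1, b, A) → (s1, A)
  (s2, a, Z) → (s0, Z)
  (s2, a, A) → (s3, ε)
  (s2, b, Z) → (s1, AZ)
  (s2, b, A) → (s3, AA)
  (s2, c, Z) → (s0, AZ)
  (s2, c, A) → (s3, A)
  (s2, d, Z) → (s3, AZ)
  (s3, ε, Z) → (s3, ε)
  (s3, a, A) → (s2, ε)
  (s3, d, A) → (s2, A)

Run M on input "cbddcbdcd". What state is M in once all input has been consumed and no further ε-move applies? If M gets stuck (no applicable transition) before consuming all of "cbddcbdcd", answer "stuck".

(s0, cbddcbdcd, Z)
  ε-move, top Z: go to s1, push Z → (s1, cbddcbdcd, Z)
  ε-move, top Z: go to s0, push AZ → (s0, cbddcbdcd, AZ)
  read c, top A: go to s0, push A → (s0, bddcbdcd, AZ)
  read b, top A: go to s2, push ε → (s2, ddcbdcd, Z)
  read d, top Z: go to s3, push AZ → (s3, dcbdcd, AZ)
  read d, top A: go to s2, push A → (s2, cbdcd, AZ)
  read c, top A: go to s3, push A → (s3, bdcd, AZ)
No transition for (s3, b, top A); M blocks with input bdcd remaining.

stuck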